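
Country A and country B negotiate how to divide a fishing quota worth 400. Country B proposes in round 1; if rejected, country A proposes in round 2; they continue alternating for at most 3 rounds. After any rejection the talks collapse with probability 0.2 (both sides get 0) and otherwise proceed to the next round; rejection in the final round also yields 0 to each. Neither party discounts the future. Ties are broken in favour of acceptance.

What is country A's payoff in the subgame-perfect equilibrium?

By backward induction:
Round 3 (country B proposes): rejection yields 0 for country A; country B offers 0 and keeps 400.
Round 2 (country A proposes): rejecting gives country B an expected 0.8 × 400 = 320; country A offers that and keeps 80.
Round 1 (country B proposes): rejecting gives country A an expected 0.8 × 80 = 64; country B offers that and keeps 336.

64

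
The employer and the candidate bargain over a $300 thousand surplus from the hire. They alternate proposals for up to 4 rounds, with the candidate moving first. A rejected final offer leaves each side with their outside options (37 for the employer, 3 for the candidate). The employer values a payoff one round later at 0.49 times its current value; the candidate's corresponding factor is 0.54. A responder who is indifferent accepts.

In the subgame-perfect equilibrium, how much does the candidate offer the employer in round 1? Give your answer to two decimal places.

By backward induction:
Round 4 (the employer proposes): the candidate gets 3 if talks fail, so the employer offers 3 and keeps 297.
Round 3 (the candidate proposes): the employer can get 297 next round, worth 0.49 × 297 = 145.53 now, so the candidate offers 145.53, keeping 154.47.
Round 2 (the employer proposes): the candidate can get 154.47 next round, worth 0.54 × 154.47 = 83.4138 now; the employer offers that and keeps 216.5862.
Round 1 (the candidate proposes): the employer can get 216.5862 next round, worth 0.49 × 216.5862 = 106.127238 now. The candidate offers 106.127238 and keeps 300 − 106.127238 = 193.872762.

106.13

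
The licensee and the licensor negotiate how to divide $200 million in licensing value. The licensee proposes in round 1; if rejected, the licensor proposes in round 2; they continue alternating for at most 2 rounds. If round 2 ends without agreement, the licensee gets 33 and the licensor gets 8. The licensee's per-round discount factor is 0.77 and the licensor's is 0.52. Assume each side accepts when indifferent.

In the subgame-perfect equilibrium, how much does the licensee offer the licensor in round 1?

86.84

Round 2 (the licensor proposes): the licensee gets 33 if talks fail, so the licensor offers 33 and keeps 167.
Round 1 (the licensee proposes): the licensor can get 167 next round, worth 0.52 × 167 = 86.84 now. The licensee offers 86.84 and keeps 200 − 86.84 = 113.16.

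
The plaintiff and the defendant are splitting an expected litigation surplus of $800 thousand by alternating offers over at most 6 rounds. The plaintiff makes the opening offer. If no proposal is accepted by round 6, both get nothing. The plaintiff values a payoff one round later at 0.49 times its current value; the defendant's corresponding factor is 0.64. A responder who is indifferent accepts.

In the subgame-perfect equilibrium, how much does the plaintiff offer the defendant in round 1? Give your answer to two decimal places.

393.36

Round 6 (the defendant proposes): the plaintiff will accept anything ≥ 0, so the defendant offers 0 and keeps 800.
Round 5 (the plaintiff proposes): the defendant can get 800 next round, worth 0.64 × 800 = 512 now, so the plaintiff offers 512, keeping 288.
Round 4 (the defendant proposes): the plaintiff can get 288 next round, worth 0.49 × 288 = 141.12 now; the defendant offers that and keeps 658.88.
Round 3 (the plaintiff proposes): the defendant can get 658.88 next round, worth 0.64 × 658.88 = 421.6832 now; the plaintiff offers that and keeps 378.3168.
Round 2 (the defendant proposes): the plaintiff can get 378.3168 next round, worth 0.49 × 378.3168 = 185.375232 now; the defendant offers that and keeps 614.624768.
Round 1 (the plaintiff proposes): the defendant can get 614.624768 next round, worth 0.64 × 614.624768 = 393.35985152 now; the plaintiff offers that and keeps 406.64014848.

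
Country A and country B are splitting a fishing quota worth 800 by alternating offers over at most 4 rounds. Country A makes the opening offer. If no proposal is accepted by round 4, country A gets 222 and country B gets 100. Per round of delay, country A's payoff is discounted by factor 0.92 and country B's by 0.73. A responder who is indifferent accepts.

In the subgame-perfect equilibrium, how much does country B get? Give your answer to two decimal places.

By backward induction:
Round 4 (country B proposes): country A gets 222 if talks fail, so country B offers 222 and keeps 578.
Round 3 (country A proposes): country B can get 578 next round, worth 0.73 × 578 = 421.94 now. Country A offers 421.94 and keeps 800 − 421.94 = 378.06.
Round 2 (country B proposes): country A can get 378.06 next round, worth 0.92 × 378.06 = 347.8152 now. Country B offers 347.8152 and keeps 800 − 347.8152 = 452.1848.
Round 1 (country A proposes): country B can get 452.1848 next round, worth 0.73 × 452.1848 = 330.094904 now. Country A offers 330.094904 and keeps 800 − 330.094904 = 469.905096.

330.09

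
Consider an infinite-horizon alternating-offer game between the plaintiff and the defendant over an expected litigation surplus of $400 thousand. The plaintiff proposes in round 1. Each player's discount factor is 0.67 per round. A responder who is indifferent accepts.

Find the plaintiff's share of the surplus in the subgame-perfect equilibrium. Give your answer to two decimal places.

When the plaintiff proposes, the defendant accepts any offer worth at least 0.67 times what the defendant would get by proposing next round; and vice versa.
This gives x = 400 − 0.67y and y = 400 − 0.67x, where x and y are each side's share when it proposes.
Hence (1 − 0.67·0.67)x = 400(1 − 0.67), i.e. 0.5511·x = 132.
x ≈ 239.5210; the defendant's share is 400 − x ≈ 160.4790.

239.52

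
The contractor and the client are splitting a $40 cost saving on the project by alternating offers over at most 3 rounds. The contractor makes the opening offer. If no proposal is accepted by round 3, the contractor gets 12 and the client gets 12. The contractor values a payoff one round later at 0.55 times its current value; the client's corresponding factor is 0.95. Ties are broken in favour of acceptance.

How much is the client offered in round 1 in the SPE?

23.37

Round 3 (the contractor proposes): the client gets 12 if talks fail, so the contractor offers 12 and keeps 28.
Round 2 (the client proposes): the contractor can get 28 next round, worth 0.55 × 28 = 15.4 now, so the client offers 15.4, keeping 24.6.
Round 1 (the contractor proposes): the client can get 24.6 next round, worth 0.95 × 24.6 = 23.37 now; the contractor offers that and keeps 16.63.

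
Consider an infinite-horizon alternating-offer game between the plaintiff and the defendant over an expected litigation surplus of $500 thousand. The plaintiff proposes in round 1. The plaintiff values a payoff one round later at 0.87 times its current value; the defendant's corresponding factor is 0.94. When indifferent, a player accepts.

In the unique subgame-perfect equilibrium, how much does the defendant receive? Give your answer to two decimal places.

When the plaintiff proposes, the defendant accepts any offer worth at least 0.94 times what the defendant would get by proposing next round; and vice versa.
This gives x = 500 − 0.94y and y = 500 − 0.87x, where x and y are each side's share when it proposes.
Hence (1 − 0.94·0.87)x = 500(1 − 0.94), i.e. 0.1822·x = 30.
x ≈ 164.6542; the defendant's share is 500 − x ≈ 335.3458.

335.35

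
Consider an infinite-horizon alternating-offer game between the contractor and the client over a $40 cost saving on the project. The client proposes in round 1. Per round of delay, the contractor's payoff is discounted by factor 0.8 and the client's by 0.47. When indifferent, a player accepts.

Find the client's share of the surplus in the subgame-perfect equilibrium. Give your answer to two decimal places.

In a stationary SPE each proposer offers the other exactly their discounted continuation value.
If the client keeps x when proposing and the contractor keeps y when proposing, then x = 40 − 0.8y and y = 40 − 0.47x.
Solving: x = 40(1 − 0.8) / (1 − 0.47·0.8) = 8 / 0.624 ≈ 12.8205.
The contractor gets 40 − 12.8205 ≈ 27.1795.

12.82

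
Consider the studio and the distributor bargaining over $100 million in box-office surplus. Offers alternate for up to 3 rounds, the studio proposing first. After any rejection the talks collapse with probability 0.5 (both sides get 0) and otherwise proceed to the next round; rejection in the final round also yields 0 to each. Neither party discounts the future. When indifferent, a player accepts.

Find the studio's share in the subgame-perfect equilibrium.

75

Round 3 (the studio proposes): the distributor will accept anything ≥ 0, so the studio offers 0 and keeps 100.
Round 2 (the distributor proposes): rejecting gives the studio an expected 0.5 × 100 = 50, so the distributor offers 50, keeping 50.
Round 1 (the studio proposes): rejecting gives the distributor an expected 0.5 × 50 = 25. The studio offers 25 and keeps 100 − 25 = 75.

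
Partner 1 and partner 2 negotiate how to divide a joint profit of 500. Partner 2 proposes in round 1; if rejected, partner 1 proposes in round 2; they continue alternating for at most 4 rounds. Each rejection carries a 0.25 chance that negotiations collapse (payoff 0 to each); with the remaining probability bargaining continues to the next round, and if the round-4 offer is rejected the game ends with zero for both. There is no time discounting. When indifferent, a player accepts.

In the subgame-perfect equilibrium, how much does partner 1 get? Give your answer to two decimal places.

By backward induction:
Round 4 (partner 1 proposes): partner 2 will accept anything ≥ 0, so partner 1 offers 0 and keeps 500.
Round 3 (partner 2 proposes): rejecting gives partner 1 an expected 0.75 × 500 = 375; partner 2 offers that and keeps 125.
Round 2 (partner 1 proposes): rejecting gives partner 2 an expected 0.75 × 125 = 93.75; partner 1 offers that and keeps 406.25.
Round 1 (partner 2 proposes): rejecting gives partner 1 an expected 0.75 × 406.25 = 304.6875, so partner 2 offers 304.6875, keeping 195.3125.

304.69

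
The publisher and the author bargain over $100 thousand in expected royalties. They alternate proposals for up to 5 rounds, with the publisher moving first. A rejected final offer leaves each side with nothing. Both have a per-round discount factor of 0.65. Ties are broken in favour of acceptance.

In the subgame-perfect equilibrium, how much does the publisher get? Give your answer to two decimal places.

67.64

Round 5 (the publisher proposes): rejection yields 0 for the author; the publisher offers 0 and keeps 100.
Round 4 (the author proposes): the publisher can get 100 next round, worth 0.65 × 100 = 65 now. The author offers 65 and keeps 100 − 65 = 35.
Round 3 (the publisher proposes): the author can get 35 next round, worth 0.65 × 35 = 22.75 now; the publisher offers that and keeps 77.25.
Round 2 (the author proposes): the publisher can get 77.25 next round, worth 0.65 × 77.25 = 50.2125 now. The author offers 50.2125 and keeps 100 − 50.2125 = 49.7875.
Round 1 (the publisher proposes): the author can get 49.7875 next round, worth 0.65 × 49.7875 = 32.361875 now. The publisher offers 32.361875 and keeps 100 − 32.361875 = 67.638125.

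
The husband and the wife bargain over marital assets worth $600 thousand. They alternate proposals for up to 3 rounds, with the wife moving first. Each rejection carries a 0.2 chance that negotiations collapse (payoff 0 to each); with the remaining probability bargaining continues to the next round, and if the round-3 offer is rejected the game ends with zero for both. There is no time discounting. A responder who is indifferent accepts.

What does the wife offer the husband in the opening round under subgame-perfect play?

96

Round 3 (the wife proposes): the husband will accept anything ≥ 0, so the wife offers 0 and keeps 600.
Round 2 (the husband proposes): rejecting gives the wife an expected 0.8 × 600 = 480; the husband offers that and keeps 120.
Round 1 (the wife proposes): rejecting gives the husband an expected 0.8 × 120 = 96, so the wife offers 96, keeping 504.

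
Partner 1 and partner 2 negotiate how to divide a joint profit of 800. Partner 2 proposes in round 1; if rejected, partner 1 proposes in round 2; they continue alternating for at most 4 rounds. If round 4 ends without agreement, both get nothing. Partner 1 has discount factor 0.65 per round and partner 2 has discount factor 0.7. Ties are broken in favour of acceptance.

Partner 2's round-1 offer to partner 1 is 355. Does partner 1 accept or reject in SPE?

Round 4 (partner 1 proposes): rejection yields 0 for partner 2; partner 1 offers 0 and keeps 800.
Round 3 (partner 2 proposes): partner 1 can get 800 next round, worth 0.65 × 800 = 520 now; partner 2 offers that and keeps 280.
Round 2 (partner 1 proposes): partner 2 can get 280 next round, worth 0.7 × 280 = 196 now; partner 1 offers that and keeps 604.
So by rejecting in round 1, partner 1 gets 604 next round, worth 0.65 × 604 = 392.6 now.
Offer 355 < 392.6, so partner 1 rejects.

Reject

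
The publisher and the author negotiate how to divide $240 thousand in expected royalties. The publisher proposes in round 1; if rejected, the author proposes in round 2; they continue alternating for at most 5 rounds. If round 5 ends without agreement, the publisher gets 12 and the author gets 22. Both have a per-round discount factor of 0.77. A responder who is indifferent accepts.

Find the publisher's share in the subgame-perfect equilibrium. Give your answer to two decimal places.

Solve by backward induction from round 5.
Round 5 (the publisher proposes): the author gets 22 if talks fail, so the publisher offers 22 and keeps 218.
Round 4 (the author proposes): the publisher can get 218 next round, worth 0.77 × 218 = 167.86 now; the author offers that and keeps 72.14.
Round 3 (the publisher proposes): the author can get 72.14 next round, worth 0.77 × 72.14 = 55.5478 now. The publisher offers 55.5478 and keeps 240 − 55.5478 = 184.4522.
Round 2 (the author proposes): the publisher can get 184.4522 next round, worth 0.77 × 184.4522 = 142.028194 now. The author offers 142.028194 and keeps 240 − 142.028194 = 97.971806.
Round 1 (the publisher proposes): the author can get 97.971806 next round, worth 0.77 × 97.971806 = 75.43829062 now, so the publisher offers 75.43829062, keeping 164.56170938.

164.56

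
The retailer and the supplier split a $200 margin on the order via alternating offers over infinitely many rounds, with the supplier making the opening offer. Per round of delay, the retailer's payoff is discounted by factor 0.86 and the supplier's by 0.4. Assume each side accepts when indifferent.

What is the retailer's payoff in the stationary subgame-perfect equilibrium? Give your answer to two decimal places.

157.32

Let x be the supplier's share when the supplier proposes and y be the retailer's share when the retailer proposes.
The retailer accepts iff offered ≥ 0.86·y, so x = 200 − 0.86y. Symmetrically y = 200 − 0.4x.
Substituting: x = 200 − 0.86(200 − 0.4x), giving x(1 − 0.4·0.86) = 200(1 − 0.86).
So x = 200 × 0.14 / 0.656 ≈ 42.6829, and the retailer receives 200 − x ≈ 157.3171.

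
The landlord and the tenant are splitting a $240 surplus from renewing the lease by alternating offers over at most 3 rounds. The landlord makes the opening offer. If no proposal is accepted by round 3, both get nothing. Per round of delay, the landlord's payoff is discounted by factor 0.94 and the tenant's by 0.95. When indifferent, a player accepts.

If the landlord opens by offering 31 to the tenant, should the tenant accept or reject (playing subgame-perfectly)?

Work out the tenant's continuation value if the offer is rejected.
Round 3 (the landlord proposes): the tenant will accept anything ≥ 0, so the landlord offers 0 and keeps 240.
Round 2 (the tenant proposes): the landlord can get 240 next round, worth 0.94 × 240 = 225.6 now; the tenant offers that and keeps 14.4.
So by rejecting in round 1, the tenant gets 14.4 next round, worth 0.95 × 14.4 = 13.68 now.
Offer 31 ≥ 13.68, so the tenant accepts.

Accept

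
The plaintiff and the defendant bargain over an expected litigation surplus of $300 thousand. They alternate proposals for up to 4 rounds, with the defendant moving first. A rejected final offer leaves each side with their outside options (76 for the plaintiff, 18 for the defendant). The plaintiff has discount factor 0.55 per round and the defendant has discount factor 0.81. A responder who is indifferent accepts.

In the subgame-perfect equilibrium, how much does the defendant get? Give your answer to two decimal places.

Round 4 (the plaintiff proposes): the defendant gets 18 if talks fail, so the plaintiff offers 18 and keeps 282.
Round 3 (the defendant proposes): the plaintiff can get 282 next round, worth 0.55 × 282 = 155.1 now, so the defendant offers 155.1, keeping 144.9.
Round 2 (the plaintiff proposes): the defendant can get 144.9 next round, worth 0.81 × 144.9 = 117.369 now. The plaintiff offers 117.369 and keeps 300 − 117.369 = 182.631.
Round 1 (the defendant proposes): the plaintiff can get 182.631 next round, worth 0.55 × 182.631 = 100.44705 now; the defendant offers that and keeps 199.55295.

199.55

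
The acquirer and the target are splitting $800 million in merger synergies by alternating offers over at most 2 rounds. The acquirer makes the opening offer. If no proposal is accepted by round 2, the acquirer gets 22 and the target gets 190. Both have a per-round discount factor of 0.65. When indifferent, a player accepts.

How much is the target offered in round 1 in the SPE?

By backward induction:
Round 2 (the target proposes): the acquirer gets 22 if talks fail, so the target offers 22 and keeps 778.
Round 1 (the acquirer proposes): the target can get 778 next round, worth 0.65 × 778 = 505.7 now, so the acquirer offers 505.7, keeping 294.3.

505.7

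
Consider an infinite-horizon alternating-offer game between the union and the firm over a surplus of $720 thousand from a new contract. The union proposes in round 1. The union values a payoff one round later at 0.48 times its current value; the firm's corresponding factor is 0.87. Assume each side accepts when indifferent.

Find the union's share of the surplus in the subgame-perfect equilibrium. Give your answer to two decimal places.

In a stationary SPE each proposer offers the other exactly their discounted continuation value.
If the union keeps x when proposing and the firm keeps y when proposing, then x = 720 − 0.87y and y = 720 − 0.48x.
Solving: x = 720(1 − 0.87) / (1 − 0.48·0.87) = 93.6 / 0.5824 ≈ 160.7143.
The firm gets 720 − 160.7143 ≈ 559.2857.

160.71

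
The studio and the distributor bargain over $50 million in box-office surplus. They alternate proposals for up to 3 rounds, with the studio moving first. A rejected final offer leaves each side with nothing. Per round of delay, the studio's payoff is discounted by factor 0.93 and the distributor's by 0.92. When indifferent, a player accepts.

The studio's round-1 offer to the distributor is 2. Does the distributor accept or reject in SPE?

Round 3 (the studio proposes): rejection yields 0 for the distributor; the studio offers 0 and keeps 50.
Round 2 (the distributor proposes): the studio can get 50 next round, worth 0.93 × 50 = 46.5 now; the distributor offers that and keeps 3.5.
So by rejecting in round 1, the distributor gets 3.5 next round, worth 0.92 × 3.5 = 3.22 now.
Offer 2 < 3.22, so the distributor rejects.

Reject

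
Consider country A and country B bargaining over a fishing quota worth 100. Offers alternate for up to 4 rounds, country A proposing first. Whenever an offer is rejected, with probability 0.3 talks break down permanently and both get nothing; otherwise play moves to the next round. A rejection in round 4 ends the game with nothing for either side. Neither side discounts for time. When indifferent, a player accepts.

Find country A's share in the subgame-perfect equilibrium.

Round 4 (country B proposes): rejection yields 0 for country A; country B offers 0 and keeps 100.
Round 3 (country A proposes): rejecting gives country B an expected 0.7 × 100 = 70; country A offers that and keeps 30.
Round 2 (country B proposes): rejecting gives country A an expected 0.7 × 30 = 21. Country B offers 21 and keeps 100 − 21 = 79.
Round 1 (country A proposes): rejecting gives country B an expected 0.7 × 79 = 55.3. Country A offers 55.3 and keeps 100 − 55.3 = 44.7.

44.7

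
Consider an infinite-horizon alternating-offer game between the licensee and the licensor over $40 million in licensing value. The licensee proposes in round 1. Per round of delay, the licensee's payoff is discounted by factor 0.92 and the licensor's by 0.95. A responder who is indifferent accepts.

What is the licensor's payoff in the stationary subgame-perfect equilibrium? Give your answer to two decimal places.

In a stationary SPE each proposer offers the other exactly their discounted continuation value.
If the licensee keeps x when proposing and the licensor keeps y when proposing, then x = 40 − 0.95y and y = 40 − 0.92x.
Solving: x = 40(1 − 0.95) / (1 − 0.92·0.95) = 2 / 0.126 ≈ 15.8730.
The licensor gets 40 − 15.8730 ≈ 24.1270.

24.13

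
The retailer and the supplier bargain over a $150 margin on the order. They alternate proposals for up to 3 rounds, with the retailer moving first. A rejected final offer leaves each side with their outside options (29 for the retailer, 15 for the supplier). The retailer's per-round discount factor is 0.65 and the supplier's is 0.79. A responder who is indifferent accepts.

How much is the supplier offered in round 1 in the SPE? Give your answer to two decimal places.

49.18

Round 3 (the retailer proposes): the supplier gets 15 if talks fail, so the retailer offers 15 and keeps 135.
Round 2 (the supplier proposes): the retailer can get 135 next round, worth 0.65 × 135 = 87.75 now; the supplier offers that and keeps 62.25.
Round 1 (the retailer proposes): the supplier can get 62.25 next round, worth 0.79 × 62.25 = 49.1775 now. The retailer offers 49.1775 and keeps 150 − 49.1775 = 100.8225.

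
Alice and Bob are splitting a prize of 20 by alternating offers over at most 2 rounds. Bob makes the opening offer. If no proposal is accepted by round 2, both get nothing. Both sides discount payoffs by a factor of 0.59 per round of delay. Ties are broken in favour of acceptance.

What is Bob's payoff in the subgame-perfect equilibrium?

Round 2 (Alice proposes): rejection yields 0 for Bob; Alice offers 0 and keeps 20.
Round 1 (Bob proposes): Alice can get 20 next round, worth 0.59 × 20 = 11.8 now, so Bob offers 11.8, keeping 8.2.

8.2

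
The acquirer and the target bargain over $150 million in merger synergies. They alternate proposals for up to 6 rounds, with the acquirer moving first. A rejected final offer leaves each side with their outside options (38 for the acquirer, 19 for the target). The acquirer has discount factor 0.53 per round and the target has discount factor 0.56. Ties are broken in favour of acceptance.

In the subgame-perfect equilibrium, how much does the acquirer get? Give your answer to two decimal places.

Round 6 (the target proposes): the acquirer gets 38 if talks fail, so the target offers 38 and keeps 112.
Round 5 (the acquirer proposes): the target can get 112 next round, worth 0.56 × 112 = 62.72 now. The acquirer offers 62.72 and keeps 150 − 62.72 = 87.28.
Round 4 (the target proposes): the acquirer can get 87.28 next round, worth 0.53 × 87.28 = 46.2584 now. The target offers 46.2584 and keeps 150 − 46.2584 = 103.7416.
Round 3 (the acquirer proposes): the target can get 103.7416 next round, worth 0.56 × 103.7416 = 58.095296 now; the acquirer offers that and keeps 91.904704.
Round 2 (the target proposes): the acquirer can get 91.904704 next round, worth 0.53 × 91.904704 = 48.70949312 now. The target offers 48.70949312 and keeps 150 − 48.70949312 = 101.29050688.
Round 1 (the acquirer proposes): the target can get 101.29050688 next round, worth 0.56 × 101.29050688 = 56.7226838528 now; the acquirer offers that and keeps 93.2773161472.

93.28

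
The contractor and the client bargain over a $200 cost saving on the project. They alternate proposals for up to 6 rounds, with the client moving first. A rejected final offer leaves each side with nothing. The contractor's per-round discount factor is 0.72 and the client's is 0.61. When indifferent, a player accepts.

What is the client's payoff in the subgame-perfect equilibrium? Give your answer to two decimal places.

Round 6 (the contractor proposes): rejection yields 0 for the client; the contractor offers 0 and keeps 200.
Round 5 (the client proposes): the contractor can get 200 next round, worth 0.72 × 200 = 144 now. The client offers 144 and keeps 200 − 144 = 56.
Round 4 (the contractor proposes): the client can get 56 next round, worth 0.61 × 56 = 34.16 now; the contractor offers that and keeps 165.84.
Round 3 (the client proposes): the contractor can get 165.84 next round, worth 0.72 × 165.84 = 119.4048 now, so the client offers 119.4048, keeping 80.5952.
Round 2 (the contractor proposes): the client can get 80.5952 next round, worth 0.61 × 80.5952 = 49.163072 now, so the contractor offers 49.163072, keeping 150.836928.
Round 1 (the client proposes): the contractor can get 150.836928 next round, worth 0.72 × 150.836928 = 108.60258816 now, so the client offers 108.60258816, keeping 91.39741184.

91.40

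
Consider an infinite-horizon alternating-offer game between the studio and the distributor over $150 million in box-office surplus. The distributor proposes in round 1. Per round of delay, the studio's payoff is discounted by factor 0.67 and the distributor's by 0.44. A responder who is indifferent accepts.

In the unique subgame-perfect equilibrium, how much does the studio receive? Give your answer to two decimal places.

79.81

When the distributor proposes, the studio accepts any offer worth at least 0.67 times what the studio would get by proposing next round; and vice versa.
This gives x = 150 − 0.67y and y = 150 − 0.44x, where x and y are each side's share when it proposes.
Hence (1 − 0.67·0.44)x = 150(1 − 0.67), i.e. 0.7052·x = 49.5.
x ≈ 70.1929; the studio's share is 150 − x ≈ 79.8071.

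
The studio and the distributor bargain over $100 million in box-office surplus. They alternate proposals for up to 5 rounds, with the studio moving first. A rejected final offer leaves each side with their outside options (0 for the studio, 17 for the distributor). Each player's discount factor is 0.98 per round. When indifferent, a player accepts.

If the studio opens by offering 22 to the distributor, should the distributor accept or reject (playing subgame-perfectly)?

Accept

Round 5 (the studio proposes): the distributor gets 17 if talks fail, so the studio offers 17 and keeps 83.
Round 4 (the distributor proposes): the studio can get 83 next round, worth 0.98 × 83 = 81.34 now. The distributor offers 81.34 and keeps 100 − 81.34 = 18.66.
Round 3 (the studio proposes): the distributor can get 18.66 next round, worth 0.98 × 18.66 = 18.2868 now. The studio offers 18.2868 and keeps 100 − 18.2868 = 81.7132.
Round 2 (the distributor proposes): the studio can get 81.7132 next round, worth 0.98 × 81.7132 = 80.078936 now; the distributor offers that and keeps 19.921064.
So by rejecting in round 1, the distributor gets 19.921064 next round, worth 0.98 × 19.921064 = 19.52264272 now.
Offer 22 ≥ 19.52264272, so the distributor accepts.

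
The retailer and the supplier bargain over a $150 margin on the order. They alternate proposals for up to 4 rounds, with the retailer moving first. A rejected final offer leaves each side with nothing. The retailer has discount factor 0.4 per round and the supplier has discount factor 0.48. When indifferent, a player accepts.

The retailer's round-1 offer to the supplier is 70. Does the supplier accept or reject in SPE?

Accept

Work out the supplier's continuation value if the offer is rejected.
Round 4 (the supplier proposes): the retailer will accept anything ≥ 0, so the supplier offers 0 and keeps 150.
Round 3 (the retailer proposes): the supplier can get 150 next round, worth 0.48 × 150 = 72 now. The retailer offers 72 and keeps 150 − 72 = 78.
Round 2 (the supplier proposes): the retailer can get 78 next round, worth 0.4 × 78 = 31.2 now, so the supplier offers 31.2, keeping 118.8.
So by rejecting in round 1, the supplier gets 118.8 next round, worth 0.48 × 118.8 = 57.024 now.
Offer 70 ≥ 57.024, so the supplier accepts.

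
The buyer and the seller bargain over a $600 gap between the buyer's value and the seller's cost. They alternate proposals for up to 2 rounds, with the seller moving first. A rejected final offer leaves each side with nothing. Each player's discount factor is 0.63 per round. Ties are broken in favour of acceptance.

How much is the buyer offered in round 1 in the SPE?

Solve by backward induction from round 2.
Round 2 (the buyer proposes): the seller will accept anything ≥ 0, so the buyer offers 0 and keeps 600.
Round 1 (the seller proposes): the buyer can get 600 next round, worth 0.63 × 600 = 378 now. The seller offers 378 and keeps 600 − 378 = 222.

378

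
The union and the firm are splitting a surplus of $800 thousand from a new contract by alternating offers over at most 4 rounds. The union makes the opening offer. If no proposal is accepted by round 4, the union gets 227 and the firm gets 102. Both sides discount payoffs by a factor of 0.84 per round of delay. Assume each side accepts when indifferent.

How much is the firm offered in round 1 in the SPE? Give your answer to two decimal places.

Round 4 (the firm proposes): the union gets 227 if talks fail, so the firm offers 227 and keeps 573.
Round 3 (the union proposes): the firm can get 573 next round, worth 0.84 × 573 = 481.32 now; the union offers that and keeps 318.68.
Round 2 (the firm proposes): the union can get 318.68 next round, worth 0.84 × 318.68 = 267.6912 now. The firm offers 267.6912 and keeps 800 − 267.6912 = 532.3088.
Round 1 (the union proposes): the firm can get 532.3088 next round, worth 0.84 × 532.3088 = 447.139392 now; the union offers that and keeps 352.860608.

447.14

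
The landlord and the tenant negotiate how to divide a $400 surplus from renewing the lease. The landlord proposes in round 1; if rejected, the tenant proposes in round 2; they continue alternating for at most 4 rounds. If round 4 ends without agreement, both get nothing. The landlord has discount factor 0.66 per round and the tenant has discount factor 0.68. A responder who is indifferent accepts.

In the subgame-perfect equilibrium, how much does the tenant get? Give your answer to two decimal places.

214.55

Round 4 (the tenant proposes): the landlord will accept anything ≥ 0, so the tenant offers 0 and keeps 400.
Round 3 (the landlord proposes): the tenant can get 400 next round, worth 0.68 × 400 = 272 now, so the landlord offers 272, keeping 128.
Round 2 (the tenant proposes): the landlord can get 128 next round, worth 0.66 × 128 = 84.48 now; the tenant offers that and keeps 315.52.
Round 1 (the landlord proposes): the tenant can get 315.52 next round, worth 0.68 × 315.52 = 214.5536 now. The landlord offers 214.5536 and keeps 400 − 214.5536 = 185.4464.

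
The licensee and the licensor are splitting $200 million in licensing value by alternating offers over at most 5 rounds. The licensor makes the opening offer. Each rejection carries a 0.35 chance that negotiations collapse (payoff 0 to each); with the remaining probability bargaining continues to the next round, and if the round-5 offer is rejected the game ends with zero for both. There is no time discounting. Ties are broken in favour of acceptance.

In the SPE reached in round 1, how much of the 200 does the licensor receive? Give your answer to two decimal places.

135.28

Round 5 (the licensor proposes): rejection yields 0 for the licensee; the licensor offers 0 and keeps 200.
Round 4 (the licensee proposes): rejecting gives the licensor an expected 0.65 × 200 = 130. The licensee offers 130 and keeps 200 − 130 = 70.
Round 3 (the licensor proposes): rejecting gives the licensee an expected 0.65 × 70 = 45.5. The licensor offers 45.5 and keeps 200 − 45.5 = 154.5.
Round 2 (the licensee proposes): rejecting gives the licensor an expected 0.65 × 154.5 = 100.425, so the licensee offers 100.425, keeping 99.575.
Round 1 (the licensor proposes): rejecting gives the licensee an expected 0.65 × 99.575 = 64.72375. The licensor offers 64.72375 and keeps 200 − 64.72375 = 135.27625.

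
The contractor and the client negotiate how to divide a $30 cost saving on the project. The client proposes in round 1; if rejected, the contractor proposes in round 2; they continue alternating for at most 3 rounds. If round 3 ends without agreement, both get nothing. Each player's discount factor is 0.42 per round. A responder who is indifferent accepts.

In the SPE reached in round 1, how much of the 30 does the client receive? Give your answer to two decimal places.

22.69

By backward induction:
Round 3 (the client proposes): the contractor will accept anything ≥ 0, so the client offers 0 and keeps 30.
Round 2 (the contractor proposes): the client can get 30 next round, worth 0.42 × 30 = 12.6 now. The contractor offers 12.6 and keeps 30 − 12.6 = 17.4.
Round 1 (the client proposes): the contractor can get 17.4 next round, worth 0.42 × 17.4 = 7.308 now, so the client offers 7.308, keeping 22.692.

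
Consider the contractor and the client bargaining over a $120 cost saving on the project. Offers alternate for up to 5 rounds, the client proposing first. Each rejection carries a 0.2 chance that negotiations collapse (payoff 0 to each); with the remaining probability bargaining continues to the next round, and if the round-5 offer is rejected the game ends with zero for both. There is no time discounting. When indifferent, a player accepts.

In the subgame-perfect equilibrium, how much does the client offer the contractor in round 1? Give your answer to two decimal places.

31.49

By backward induction:
Round 5 (the client proposes): rejection yields 0 for the contractor; the client offers 0 and keeps 120.
Round 4 (the contractor proposes): rejecting gives the client an expected 0.8 × 120 = 96; the contractor offers that and keeps 24.
Round 3 (the client proposes): rejecting gives the contractor an expected 0.8 × 24 = 19.2, so the client offers 19.2, keeping 100.8.
Round 2 (the contractor proposes): rejecting gives the client an expected 0.8 × 100.8 = 80.64, so the contractor offers 80.64, keeping 39.36.
Round 1 (the client proposes): rejecting gives the contractor an expected 0.8 × 39.36 = 31.488. The client offers 31.488 and keeps 120 − 31.488 = 88.512.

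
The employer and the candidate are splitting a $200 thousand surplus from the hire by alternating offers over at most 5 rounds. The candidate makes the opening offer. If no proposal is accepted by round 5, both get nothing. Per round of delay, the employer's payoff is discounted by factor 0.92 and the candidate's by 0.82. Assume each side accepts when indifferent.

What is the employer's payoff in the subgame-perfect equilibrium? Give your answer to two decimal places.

Round 5 (the candidate proposes): the employer will accept anything ≥ 0, so the candidate offers 0 and keeps 200.
Round 4 (the employer proposes): the candidate can get 200 next round, worth 0.82 × 200 = 164 now, so the employer offers 164, keeping 36.
Round 3 (the candidate proposes): the employer can get 36 next round, worth 0.92 × 36 = 33.12 now; the candidate offers that and keeps 166.88.
Round 2 (the employer proposes): the candidate can get 166.88 next round, worth 0.82 × 166.88 = 136.8416 now, so the employer offers 136.8416, keeping 63.1584.
Round 1 (the candidate proposes): the employer can get 63.1584 next round, worth 0.92 × 63.1584 = 58.105728 now; the candidate offers that and keeps 141.894272.

58.11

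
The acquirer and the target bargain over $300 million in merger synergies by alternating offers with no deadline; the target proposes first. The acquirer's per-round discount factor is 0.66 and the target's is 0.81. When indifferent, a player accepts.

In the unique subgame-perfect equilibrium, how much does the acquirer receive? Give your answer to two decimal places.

In a stationary SPE each proposer offers the other exactly their discounted continuation value.
If the target keeps x when proposing and the acquirer keeps y when proposing, then x = 300 − 0.66y and y = 300 − 0.81x.
Solving: x = 300(1 − 0.66) / (1 − 0.81·0.66) = 102 / 0.4654 ≈ 219.1663.
The acquirer gets 300 − 219.1663 ≈ 80.8337.

80.83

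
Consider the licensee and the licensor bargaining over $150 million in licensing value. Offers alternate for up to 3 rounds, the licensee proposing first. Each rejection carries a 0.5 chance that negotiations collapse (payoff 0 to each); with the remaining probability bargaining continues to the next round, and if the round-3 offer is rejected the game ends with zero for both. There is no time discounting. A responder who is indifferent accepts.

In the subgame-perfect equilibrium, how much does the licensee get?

112.5

Round 3 (the licensee proposes): rejection yields 0 for the licensor; the licensee offers 0 and keeps 150.
Round 2 (the licensor proposes): rejecting gives the licensee an expected 0.5 × 150 = 75, so the licensor offers 75, keeping 75.
Round 1 (the licensee proposes): rejecting gives the licensor an expected 0.5 × 75 = 37.5, so the licensee offers 37.5, keeping 112.5.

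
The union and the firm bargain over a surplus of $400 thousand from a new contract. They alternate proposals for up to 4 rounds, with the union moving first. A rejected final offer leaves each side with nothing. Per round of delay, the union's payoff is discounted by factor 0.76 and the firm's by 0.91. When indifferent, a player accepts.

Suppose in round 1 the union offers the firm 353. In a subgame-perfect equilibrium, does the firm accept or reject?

Accept

Round 4 (the firm proposes): the union will accept anything ≥ 0, so the firm offers 0 and keeps 400.
Round 3 (the union proposes): the firm can get 400 next round, worth 0.91 × 400 = 364 now. The union offers 364 and keeps 400 − 364 = 36.
Round 2 (the firm proposes): the union can get 36 next round, worth 0.76 × 36 = 27.36 now; the firm offers that and keeps 372.64.
So by rejecting in round 1, the firm gets 372.64 next round, worth 0.91 × 372.64 = 339.1024 now.
Offer 353 ≥ 339.1024, so the firm accepts.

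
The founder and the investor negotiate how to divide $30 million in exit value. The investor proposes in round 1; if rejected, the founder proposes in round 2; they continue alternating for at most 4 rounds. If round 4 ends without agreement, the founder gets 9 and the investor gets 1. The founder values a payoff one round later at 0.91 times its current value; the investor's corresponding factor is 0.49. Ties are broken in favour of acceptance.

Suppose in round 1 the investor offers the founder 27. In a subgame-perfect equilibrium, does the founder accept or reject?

Accept

Round 4 (the founder proposes): the investor gets 1 if talks fail, so the founder offers 1 and keeps 29.
Round 3 (the investor proposes): the founder can get 29 next round, worth 0.91 × 29 = 26.39 now, so the investor offers 26.39, keeping 3.61.
Round 2 (the founder proposes): the investor can get 3.61 next round, worth 0.49 × 3.61 = 1.7689 now. The founder offers 1.7689 and keeps 30 − 1.7689 = 28.2311.
So by rejecting in round 1, the founder gets 28.2311 next round, worth 0.91 × 28.2311 = 25.690301 now.
Offer 27 ≥ 25.690301, so the founder accepts.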